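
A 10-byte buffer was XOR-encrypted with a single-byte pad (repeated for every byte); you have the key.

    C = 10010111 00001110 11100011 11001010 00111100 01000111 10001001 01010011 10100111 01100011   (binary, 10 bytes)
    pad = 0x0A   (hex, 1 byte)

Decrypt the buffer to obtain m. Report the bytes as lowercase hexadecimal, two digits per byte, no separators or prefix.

The 1-byte key repeats, so the effective keystream is 0a 0a 0a 0a 0a 0a 0a 0a 0a 0a.
byte 0: 97 XOR 0a = 9d
byte 1: 0e XOR 0a = 04
byte 2: e3 XOR 0a = e9
byte 3: ca XOR 0a = c0
byte 4: 3c XOR 0a = 36
byte 5: 47 XOR 0a = 4d
byte 6: 89 XOR 0a = 83
byte 7: 53 XOR 0a = 59
byte 8: a7 XOR 0a = ad
byte 9: 63 XOR 0a = 69

9d04e9c0364d8359ad69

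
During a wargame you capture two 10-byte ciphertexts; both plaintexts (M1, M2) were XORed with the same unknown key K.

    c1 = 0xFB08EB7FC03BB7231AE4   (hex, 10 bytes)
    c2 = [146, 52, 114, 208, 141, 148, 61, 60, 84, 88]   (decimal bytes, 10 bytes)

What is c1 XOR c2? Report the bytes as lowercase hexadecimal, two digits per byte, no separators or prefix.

c1 ⊕ c2 = (M1 ⊕ K) ⊕ (M2 ⊕ K) = M1 ⊕ M2 — the shared key cancels under XOR.
byte 0: fb ^ 92 = 69
byte 1: 08 ^ 34 = 3c
byte 2: eb ^ 72 = 99
byte 3: 7f ^ d0 = af
byte 4: c0 ^ 8d = 4d
byte 5: 3b ^ 94 = af
byte 6: b7 ^ 3d = 8a
byte 7: 23 ^ 3c = 1f
byte 8: 1a ^ 54 = 4e
byte 9: e4 ^ 58 = bc

693c99af4daf8a1f4ebc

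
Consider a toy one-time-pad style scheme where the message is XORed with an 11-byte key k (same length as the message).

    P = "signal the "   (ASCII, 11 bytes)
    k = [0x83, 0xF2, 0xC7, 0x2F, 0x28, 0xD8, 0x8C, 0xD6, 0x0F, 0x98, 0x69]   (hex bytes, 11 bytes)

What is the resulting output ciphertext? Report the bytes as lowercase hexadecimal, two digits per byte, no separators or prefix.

f09ba04149b4aca267fd49

XOR is its own inverse, so applying the key byte-wise gives the result directly.
byte 0: 115 ^ 131 = 240
byte 1: 105 ^ 242 = 155
byte 2: 103 ^ 199 = 160
byte 3: 110 ^  47 =  65
byte 4:  97 ^  40 =  73
byte 5: 108 ^ 216 = 180
byte 6:  32 ^ 140 = 172
byte 7: 116 ^ 214 = 162
byte 8: 104 ^  15 = 103
byte 9: 101 ^ 152 = 253
byte 10:  32 ^ 105 =  73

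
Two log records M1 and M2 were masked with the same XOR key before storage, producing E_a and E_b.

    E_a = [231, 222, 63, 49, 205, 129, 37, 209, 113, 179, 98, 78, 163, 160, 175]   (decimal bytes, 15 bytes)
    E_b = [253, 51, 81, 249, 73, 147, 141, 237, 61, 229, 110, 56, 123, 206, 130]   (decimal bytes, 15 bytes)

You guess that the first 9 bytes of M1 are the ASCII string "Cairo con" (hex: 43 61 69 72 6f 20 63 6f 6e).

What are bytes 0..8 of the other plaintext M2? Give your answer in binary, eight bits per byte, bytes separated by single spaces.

First, E_a ⊕ E_b = (M1 ⊕ K) ⊕ (M2 ⊕ K) = M1 ⊕ M2, so the key drops out. Then M2 = (M1 ⊕ M2) ⊕ M1 over the first 9 bytes.
byte 0: (e7 ⊕ fd) ⊕ 43 = 1a ⊕ 43 = 59
byte 1: (de ⊕ 33) ⊕ 61 = ed ⊕ 61 = 8c
byte 2: (3f ⊕ 51) ⊕ 69 = 6e ⊕ 69 = 07
byte 3: (31 ⊕ f9) ⊕ 72 = c8 ⊕ 72 = ba
byte 4: (cd ⊕ 49) ⊕ 6f = 84 ⊕ 6f = eb
byte 5: (81 ⊕ 93) ⊕ 20 = 12 ⊕ 20 = 32
byte 6: (25 ⊕ 8d) ⊕ 63 = a8 ⊕ 63 = cb
byte 7: (d1 ⊕ ed) ⊕ 6f = 3c ⊕ 6f = 53
byte 8: (71 ⊕ 3d) ⊕ 6e = 4c ⊕ 6e = 22

01011001 10001100 00000111 10111010 11101011 00110010 11001011 01010011 00100010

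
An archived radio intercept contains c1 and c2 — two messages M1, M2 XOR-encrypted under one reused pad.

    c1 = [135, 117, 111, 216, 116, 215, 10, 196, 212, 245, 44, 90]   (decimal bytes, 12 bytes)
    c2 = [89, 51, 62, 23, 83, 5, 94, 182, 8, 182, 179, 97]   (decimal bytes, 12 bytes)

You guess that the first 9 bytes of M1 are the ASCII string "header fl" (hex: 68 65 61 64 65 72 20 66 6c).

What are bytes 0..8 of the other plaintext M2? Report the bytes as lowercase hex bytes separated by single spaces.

First, c1 ⊕ c2 = (M1 ⊕ K) ⊕ (M2 ⊕ K) = M1 ⊕ M2, so the key drops out. Then M2 = (M1 ⊕ M2) ⊕ M1 over the first 9 bytes.
byte 0: (87 XOR 59) XOR 68 = de XOR 68 = b6
byte 1: (75 XOR 33) XOR 65 = 46 XOR 65 = 23
byte 2: (6f XOR 3e) XOR 61 = 51 XOR 61 = 30
byte 3: (d8 XOR 17) XOR 64 = cf XOR 64 = ab
byte 4: (74 XOR 53) XOR 65 = 27 XOR 65 = 42
byte 5: (d7 XOR 05) XOR 72 = d2 XOR 72 = a0
byte 6: (0a XOR 5e) XOR 20 = 54 XOR 20 = 74
byte 7: (c4 XOR b6) XOR 66 = 72 XOR 66 = 14
byte 8: (d4 XOR 08) XOR 6c = dc XOR 6c = b0

b6 23 30 ab 42 a0 74 14 b0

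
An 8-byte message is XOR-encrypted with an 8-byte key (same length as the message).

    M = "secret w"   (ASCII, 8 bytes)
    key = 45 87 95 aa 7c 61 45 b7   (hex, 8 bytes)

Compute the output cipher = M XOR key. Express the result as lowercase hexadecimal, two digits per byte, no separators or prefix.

byte 0: 73 ⊕ 45 = 36
byte 1: 65 ⊕ 87 = e2
byte 2: 63 ⊕ 95 = f6
byte 3: 72 ⊕ aa = d8
byte 4: 65 ⊕ 7c = 19
byte 5: 74 ⊕ 61 = 15
byte 6: 20 ⊕ 45 = 65
byte 7: 77 ⊕ b7 = c0

36e2f6d8191565c0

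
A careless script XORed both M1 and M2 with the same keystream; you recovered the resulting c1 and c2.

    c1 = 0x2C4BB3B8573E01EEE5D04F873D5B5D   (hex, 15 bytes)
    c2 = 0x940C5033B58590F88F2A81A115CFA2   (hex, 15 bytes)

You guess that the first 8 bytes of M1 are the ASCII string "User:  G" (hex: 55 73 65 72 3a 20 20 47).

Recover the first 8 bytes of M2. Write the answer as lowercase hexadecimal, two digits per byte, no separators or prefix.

First, c1 ⊕ c2 = (M1 ⊕ K) ⊕ (M2 ⊕ K) = M1 ⊕ M2, so the key drops out. Then M2 = (M1 ⊕ M2) ⊕ M1 over the first 8 bytes.
byte 0: (2c XOR 94) XOR 55 = b8 XOR 55 = ed
byte 1: (4b XOR 0c) XOR 73 = 47 XOR 73 = 34
byte 2: (b3 XOR 50) XOR 65 = e3 XOR 65 = 86
byte 3: (b8 XOR 33) XOR 72 = 8b XOR 72 = f9
byte 4: (57 XOR b5) XOR 3a = e2 XOR 3a = d8
byte 5: (3e XOR 85) XOR 20 = bb XOR 20 = 9b
byte 6: (01 XOR 90) XOR 20 = 91 XOR 20 = b1
byte 7: (ee XOR f8) XOR 47 = 16 XOR 47 = 51

ed3486f9d89bb151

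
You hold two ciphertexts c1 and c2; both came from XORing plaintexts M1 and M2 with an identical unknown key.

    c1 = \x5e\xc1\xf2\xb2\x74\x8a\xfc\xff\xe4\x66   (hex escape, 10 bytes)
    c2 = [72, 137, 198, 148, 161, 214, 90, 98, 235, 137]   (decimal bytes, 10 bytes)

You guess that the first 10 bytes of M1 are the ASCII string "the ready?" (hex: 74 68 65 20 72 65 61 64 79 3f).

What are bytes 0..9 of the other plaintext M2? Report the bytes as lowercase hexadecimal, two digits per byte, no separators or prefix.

First, c1 ⊕ c2 = (M1 ⊕ K) ⊕ (M2 ⊕ K) = M1 ⊕ M2, so the key drops out. Then M2 = (M1 ⊕ M2) ⊕ M1 over the first 10 bytes.
byte 0: (5e ^ 48) ^ 74 = 16 ^ 74 = 62
byte 1: (c1 ^ 89) ^ 68 = 48 ^ 68 = 20
byte 2: (f2 ^ c6) ^ 65 = 34 ^ 65 = 51
byte 3: (b2 ^ 94) ^ 20 = 26 ^ 20 = 06
byte 4: (74 ^ a1) ^ 72 = d5 ^ 72 = a7
byte 5: (8a ^ d6) ^ 65 = 5c ^ 65 = 39
byte 6: (fc ^ 5a) ^ 61 = a6 ^ 61 = c7
byte 7: (ff ^ 62) ^ 64 = 9d ^ 64 = f9
byte 8: (e4 ^ eb) ^ 79 = 0f ^ 79 = 76
byte 9: (66 ^ 89) ^ 3f = ef ^ 3f = d0

62205106a739c7f976d0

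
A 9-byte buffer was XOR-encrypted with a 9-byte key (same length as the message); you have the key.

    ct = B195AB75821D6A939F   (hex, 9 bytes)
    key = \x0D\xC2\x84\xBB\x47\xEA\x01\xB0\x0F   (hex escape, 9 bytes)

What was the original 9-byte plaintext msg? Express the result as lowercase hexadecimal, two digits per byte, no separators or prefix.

bc572fcec5f76b2390

XOR is its own inverse, so applying the key byte-wise gives the result directly.
b1 xor 0d = bc
95 xor c2 = 57
ab xor 84 = 2f
75 xor bb = ce
82 xor 47 = c5
1d xor ea = f7
6a xor 01 = 6b
93 xor b0 = 23
9f xor 0f = 90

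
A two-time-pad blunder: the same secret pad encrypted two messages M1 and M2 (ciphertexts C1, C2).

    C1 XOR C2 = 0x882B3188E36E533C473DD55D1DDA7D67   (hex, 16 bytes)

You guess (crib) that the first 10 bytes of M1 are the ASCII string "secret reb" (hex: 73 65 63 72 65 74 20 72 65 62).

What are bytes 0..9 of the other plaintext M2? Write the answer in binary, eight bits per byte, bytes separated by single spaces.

Since C1 ⊕ C2 = M1 ⊕ M2, XORing with the guessed M1 bytes yields the corresponding M2 bytes: M2 = (C1 ⊕ C2) ⊕ M1.
byte 0: 136 xor 115 = 251
byte 1:  43 xor 101 =  78
byte 2:  49 xor  99 =  82
byte 3: 136 xor 114 = 250
byte 4: 227 xor 101 = 134
byte 5: 110 xor 116 =  26
byte 6:  83 xor  32 = 115
byte 7:  60 xor 114 =  78
byte 8:  71 xor 101 =  34
byte 9:  61 xor  98 =  95

11111011 01001110 01010010 11111010 10000110 00011010 01110011 01001110 00100010 01011111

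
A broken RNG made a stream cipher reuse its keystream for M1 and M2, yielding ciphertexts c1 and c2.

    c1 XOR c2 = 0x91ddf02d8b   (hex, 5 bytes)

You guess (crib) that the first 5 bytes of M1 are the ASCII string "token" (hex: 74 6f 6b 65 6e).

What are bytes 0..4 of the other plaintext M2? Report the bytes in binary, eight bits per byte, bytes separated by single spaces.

11100101 10110010 10011011 01001000 11100101

Since c1 ⊕ c2 = M1 ⊕ M2, XORing with the guessed M1 bytes yields the corresponding M2 bytes: M2 = (c1 ⊕ c2) ⊕ M1.
byte 0: 91 xor 74 = e5
byte 1: dd xor 6f = b2
byte 2: f0 xor 6b = 9b
byte 3: 2d xor 65 = 48
byte 4: 8b xor 6e = e5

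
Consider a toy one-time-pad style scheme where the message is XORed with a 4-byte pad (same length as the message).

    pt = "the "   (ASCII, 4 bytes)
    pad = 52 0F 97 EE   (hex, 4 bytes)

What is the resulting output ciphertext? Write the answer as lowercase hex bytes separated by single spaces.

26 67 f2 ce

116 xor  82 =  38
104 xor  15 = 103
101 xor 151 = 242
 32 xor 238 = 206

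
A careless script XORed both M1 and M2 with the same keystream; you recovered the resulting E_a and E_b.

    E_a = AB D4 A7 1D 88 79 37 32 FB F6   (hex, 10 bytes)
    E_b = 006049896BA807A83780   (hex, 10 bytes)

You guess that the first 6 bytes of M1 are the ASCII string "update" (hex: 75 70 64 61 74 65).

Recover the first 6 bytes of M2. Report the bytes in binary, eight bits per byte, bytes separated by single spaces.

11011110 11000100 10001010 11110101 10010111 10110100

First, E_a ⊕ E_b = (M1 ⊕ K) ⊕ (M2 ⊕ K) = M1 ⊕ M2, so the key drops out. Then M2 = (M1 ⊕ M2) ⊕ M1 over the first 6 bytes.
byte 0: (ab xor 00) xor 75 = ab xor 75 = de
byte 1: (d4 xor 60) xor 70 = b4 xor 70 = c4
byte 2: (a7 xor 49) xor 64 = ee xor 64 = 8a
byte 3: (1d xor 89) xor 61 = 94 xor 61 = f5
byte 4: (88 xor 6b) xor 74 = e3 xor 74 = 97
byte 5: (79 xor a8) xor 65 = d1 xor 65 = b4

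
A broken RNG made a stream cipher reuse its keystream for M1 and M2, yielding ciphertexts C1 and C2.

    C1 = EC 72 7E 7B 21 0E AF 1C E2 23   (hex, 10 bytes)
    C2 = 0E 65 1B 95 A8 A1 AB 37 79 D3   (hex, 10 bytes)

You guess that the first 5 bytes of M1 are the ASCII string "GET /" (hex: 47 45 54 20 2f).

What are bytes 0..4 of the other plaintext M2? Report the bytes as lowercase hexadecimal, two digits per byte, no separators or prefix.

First, C1 ⊕ C2 = (M1 ⊕ K) ⊕ (M2 ⊕ K) = M1 ⊕ M2, so the key drops out. Then M2 = (M1 ⊕ M2) ⊕ M1 over the first 5 bytes.
byte 0: (ec ⊕ 0e) ⊕ 47 = e2 ⊕ 47 = a5
byte 1: (72 ⊕ 65) ⊕ 45 = 17 ⊕ 45 = 52
byte 2: (7e ⊕ 1b) ⊕ 54 = 65 ⊕ 54 = 31
byte 3: (7b ⊕ 95) ⊕ 20 = ee ⊕ 20 = ce
byte 4: (21 ⊕ a8) ⊕ 2f = 89 ⊕ 2f = a6

a55231cea6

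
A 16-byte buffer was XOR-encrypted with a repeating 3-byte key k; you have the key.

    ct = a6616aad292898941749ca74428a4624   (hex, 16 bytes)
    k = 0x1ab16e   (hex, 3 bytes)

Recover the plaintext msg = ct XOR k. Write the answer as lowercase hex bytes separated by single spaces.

The 3-byte key repeats, so the effective keystream is 1a b1 6e 1a b1 6e 1a b1 6e 1a b1 6e 1a b1 6e 1a.
byte 0: 10100110 ⊕ 00011010 = 10111100
byte 1: 01100001 ⊕ 10110001 = 11010000
byte 2: 01101010 ⊕ 01101110 = 00000100
byte 3: 10101101 ⊕ 00011010 = 10110111
byte 4: 00101001 ⊕ 10110001 = 10011000
byte 5: 00101000 ⊕ 01101110 = 01000110
byte 6: 10011000 ⊕ 00011010 = 10000010
byte 7: 10010100 ⊕ 10110001 = 00100101
byte 8: 00010111 ⊕ 01101110 = 01111001
byte 9: 01001001 ⊕ 00011010 = 01010011
byte 10: 11001010 ⊕ 10110001 = 01111011
byte 11: 01110100 ⊕ 01101110 = 00011010
byte 12: 01000010 ⊕ 00011010 = 01011000
byte 13: 10001010 ⊕ 10110001 = 00111011
byte 14: 01000110 ⊕ 01101110 = 00101000
byte 15: 00100100 ⊕ 00011010 = 00111110

bc d0 04 b7 98 46 82 25 79 53 7b 1a 58 3b 28 3e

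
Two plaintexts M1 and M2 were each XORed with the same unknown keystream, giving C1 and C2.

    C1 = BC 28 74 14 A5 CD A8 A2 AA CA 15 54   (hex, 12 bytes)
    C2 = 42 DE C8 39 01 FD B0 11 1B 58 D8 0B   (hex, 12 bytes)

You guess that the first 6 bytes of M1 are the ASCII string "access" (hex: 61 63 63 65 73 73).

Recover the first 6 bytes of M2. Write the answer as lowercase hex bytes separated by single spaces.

First, C1 ⊕ C2 = (M1 ⊕ K) ⊕ (M2 ⊕ K) = M1 ⊕ M2, so the key drops out. Then M2 = (M1 ⊕ M2) ⊕ M1 over the first 6 bytes.
byte 0: (bc XOR 42) XOR 61 = fe XOR 61 = 9f
byte 1: (28 XOR de) XOR 63 = f6 XOR 63 = 95
byte 2: (74 XOR c8) XOR 63 = bc XOR 63 = df
byte 3: (14 XOR 39) XOR 65 = 2d XOR 65 = 48
byte 4: (a5 XOR 01) XOR 73 = a4 XOR 73 = d7
byte 5: (cd XOR fd) XOR 73 = 30 XOR 73 = 43

9f 95 df 48 d7 43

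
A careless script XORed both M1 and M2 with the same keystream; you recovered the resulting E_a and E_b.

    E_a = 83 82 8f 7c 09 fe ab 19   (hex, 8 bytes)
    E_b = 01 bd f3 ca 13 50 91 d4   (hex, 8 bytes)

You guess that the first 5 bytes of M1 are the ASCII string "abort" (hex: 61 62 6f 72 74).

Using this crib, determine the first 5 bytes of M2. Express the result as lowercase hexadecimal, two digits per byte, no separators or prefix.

First, E_a ⊕ E_b = (M1 ⊕ K) ⊕ (M2 ⊕ K) = M1 ⊕ M2, so the key drops out. Then M2 = (M1 ⊕ M2) ⊕ M1 over the first 5 bytes.
byte 0: (83 xor 01) xor 61 = 82 xor 61 = e3
byte 1: (82 xor bd) xor 62 = 3f xor 62 = 5d
byte 2: (8f xor f3) xor 6f = 7c xor 6f = 13
byte 3: (7c xor ca) xor 72 = b6 xor 72 = c4
byte 4: (09 xor 13) xor 74 = 1a xor 74 = 6e

e35d13c46e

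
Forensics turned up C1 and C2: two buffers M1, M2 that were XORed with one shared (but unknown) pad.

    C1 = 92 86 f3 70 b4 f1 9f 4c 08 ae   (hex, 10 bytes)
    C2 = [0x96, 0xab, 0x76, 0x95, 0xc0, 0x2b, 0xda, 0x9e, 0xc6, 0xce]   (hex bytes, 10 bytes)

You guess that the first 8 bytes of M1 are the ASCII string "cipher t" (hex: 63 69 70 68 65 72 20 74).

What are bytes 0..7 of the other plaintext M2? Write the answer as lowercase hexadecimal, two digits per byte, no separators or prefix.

First, C1 ⊕ C2 = (M1 ⊕ K) ⊕ (M2 ⊕ K) = M1 ⊕ M2, so the key drops out. Then M2 = (M1 ⊕ M2) ⊕ M1 over the first 8 bytes.
byte 0: (92 XOR 96) XOR 63 = 04 XOR 63 = 67
byte 1: (86 XOR ab) XOR 69 = 2d XOR 69 = 44
byte 2: (f3 XOR 76) XOR 70 = 85 XOR 70 = f5
byte 3: (70 XOR 95) XOR 68 = e5 XOR 68 = 8d
byte 4: (b4 XOR c0) XOR 65 = 74 XOR 65 = 11
byte 5: (f1 XOR 2b) XOR 72 = da XOR 72 = a8
byte 6: (9f XOR da) XOR 20 = 45 XOR 20 = 65
byte 7: (4c XOR 9e) XOR 74 = d2 XOR 74 = a6

6744f58d11a865a6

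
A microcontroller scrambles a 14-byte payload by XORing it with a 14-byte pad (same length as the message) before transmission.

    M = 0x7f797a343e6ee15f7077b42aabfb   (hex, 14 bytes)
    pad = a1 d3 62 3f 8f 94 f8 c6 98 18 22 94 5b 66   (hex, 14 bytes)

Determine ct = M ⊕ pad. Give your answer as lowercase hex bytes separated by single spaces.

de aa 18 0b b1 fa 19 99 e8 6f 96 be f0 9d

XOR is its own inverse, so applying the key byte-wise gives the result directly.
byte 0: 127 xor 161 = 222
byte 1: 121 xor 211 = 170
byte 2: 122 xor  98 =  24
byte 3:  52 xor  63 =  11
byte 4:  62 xor 143 = 177
byte 5: 110 xor 148 = 250
byte 6: 225 xor 248 =  25
byte 7:  95 xor 198 = 153
byte 8: 112 xor 152 = 232
byte 9: 119 xor  24 = 111
byte 10: 180 xor  34 = 150
byte 11:  42 xor 148 = 190
byte 12: 171 xor  91 = 240
byte 13: 251 xor 102 = 157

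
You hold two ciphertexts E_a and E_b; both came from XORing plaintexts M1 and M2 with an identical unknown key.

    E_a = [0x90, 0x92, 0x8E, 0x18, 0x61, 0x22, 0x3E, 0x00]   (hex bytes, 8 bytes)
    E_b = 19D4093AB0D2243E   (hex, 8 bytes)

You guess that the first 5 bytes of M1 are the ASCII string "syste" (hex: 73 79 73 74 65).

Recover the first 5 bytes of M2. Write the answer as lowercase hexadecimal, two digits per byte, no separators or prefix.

fa3ff456b4

First, E_a ⊕ E_b = (M1 ⊕ K) ⊕ (M2 ⊕ K) = M1 ⊕ M2, so the key drops out. Then M2 = (M1 ⊕ M2) ⊕ M1 over the first 5 bytes.
byte 0: (90 XOR 19) XOR 73 = 89 XOR 73 = fa
byte 1: (92 XOR d4) XOR 79 = 46 XOR 79 = 3f
byte 2: (8e XOR 09) XOR 73 = 87 XOR 73 = f4
byte 3: (18 XOR 3a) XOR 74 = 22 XOR 74 = 56
byte 4: (61 XOR b0) XOR 65 = d1 XOR 65 = b4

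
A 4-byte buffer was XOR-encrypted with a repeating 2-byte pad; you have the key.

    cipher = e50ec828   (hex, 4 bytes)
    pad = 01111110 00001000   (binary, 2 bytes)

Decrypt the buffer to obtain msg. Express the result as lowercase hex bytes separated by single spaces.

The 2-byte key repeats, so the effective keystream is 7e 08 7e 08.
byte 0: e5 xor 7e = 9b
byte 1: 0e xor 08 = 06
byte 2: c8 xor 7e = b6
byte 3: 28 xor 08 = 20

9b 06 b6 20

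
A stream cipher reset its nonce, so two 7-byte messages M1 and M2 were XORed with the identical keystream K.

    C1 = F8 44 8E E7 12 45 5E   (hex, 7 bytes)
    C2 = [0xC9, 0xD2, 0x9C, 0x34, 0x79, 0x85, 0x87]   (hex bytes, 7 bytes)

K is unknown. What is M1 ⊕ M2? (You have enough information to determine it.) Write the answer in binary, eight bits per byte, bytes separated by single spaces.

C1 ⊕ C2 = (M1 ⊕ K) ⊕ (M2 ⊕ K) = M1 ⊕ M2 — the shared key cancels under XOR.
248 xor 201 =  49
 68 xor 210 = 150
142 xor 156 =  18
231 xor  52 = 211
 18 xor 121 = 107
 69 xor 133 = 192
 94 xor 135 = 217

00110001 10010110 00010010 11010011 01101011 11000000 11011001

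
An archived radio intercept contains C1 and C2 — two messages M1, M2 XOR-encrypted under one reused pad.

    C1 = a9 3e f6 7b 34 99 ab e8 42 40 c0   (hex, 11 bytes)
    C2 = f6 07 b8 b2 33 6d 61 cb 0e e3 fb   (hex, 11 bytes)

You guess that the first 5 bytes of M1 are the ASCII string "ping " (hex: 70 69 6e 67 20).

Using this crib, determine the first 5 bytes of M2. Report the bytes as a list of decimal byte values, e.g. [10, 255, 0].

First, C1 ⊕ C2 = (M1 ⊕ K) ⊕ (M2 ⊕ K) = M1 ⊕ M2, so the key drops out. Then M2 = (M1 ⊕ M2) ⊕ M1 over the first 5 bytes.
byte 0: (a9 ^ f6) ^ 70 = 5f ^ 70 = 2f
byte 1: (3e ^ 07) ^ 69 = 39 ^ 69 = 50
byte 2: (f6 ^ b8) ^ 6e = 4e ^ 6e = 20
byte 3: (7b ^ b2) ^ 67 = c9 ^ 67 = ae
byte 4: (34 ^ 33) ^ 20 = 07 ^ 20 = 27

[47, 80, 32, 174, 39]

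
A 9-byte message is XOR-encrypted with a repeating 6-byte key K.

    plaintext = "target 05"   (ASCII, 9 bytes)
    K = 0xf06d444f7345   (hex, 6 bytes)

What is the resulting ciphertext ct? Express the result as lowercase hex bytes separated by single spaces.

84 0c 36 28 16 31 d0 5d 71

The 6-byte key repeats, so the effective keystream is f0 6d 44 4f 73 45 f0 6d 44.
byte 0: 116 xor 240 = 132
byte 1:  97 xor 109 =  12
byte 2: 114 xor  68 =  54
byte 3: 103 xor  79 =  40
byte 4: 101 xor 115 =  22
byte 5: 116 xor  69 =  49
byte 6:  32 xor 240 = 208
byte 7:  48 xor 109 =  93
byte 8:  53 xor  68 = 113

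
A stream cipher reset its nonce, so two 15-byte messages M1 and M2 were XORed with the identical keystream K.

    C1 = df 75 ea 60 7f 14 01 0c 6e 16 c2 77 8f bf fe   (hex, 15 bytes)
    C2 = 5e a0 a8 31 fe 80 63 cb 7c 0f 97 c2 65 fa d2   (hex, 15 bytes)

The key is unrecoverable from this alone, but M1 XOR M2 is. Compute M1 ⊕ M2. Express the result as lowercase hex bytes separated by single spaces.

C1 ⊕ C2 = (M1 ⊕ K) ⊕ (M2 ⊕ K) = M1 ⊕ M2 — the shared key cancels under XOR.
byte 0: 11011111 ^ 01011110 = 10000001
byte 1: 01110101 ^ 10100000 = 11010101
byte 2: 11101010 ^ 10101000 = 01000010
byte 3: 01100000 ^ 00110001 = 01010001
byte 4: 01111111 ^ 11111110 = 10000001
byte 5: 00010100 ^ 10000000 = 10010100
byte 6: 00000001 ^ 01100011 = 01100010
byte 7: 00001100 ^ 11001011 = 11000111
byte 8: 01101110 ^ 01111100 = 00010010
byte 9: 00010110 ^ 00001111 = 00011001
byte 10: 11000010 ^ 10010111 = 01010101
byte 11: 01110111 ^ 11000010 = 10110101
byte 12: 10001111 ^ 01100101 = 11101010
byte 13: 10111111 ^ 11111010 = 01000101
byte 14: 11111110 ^ 11010010 = 00101100

81 d5 42 51 81 94 62 c7 12 19 55 b5 ea 45 2c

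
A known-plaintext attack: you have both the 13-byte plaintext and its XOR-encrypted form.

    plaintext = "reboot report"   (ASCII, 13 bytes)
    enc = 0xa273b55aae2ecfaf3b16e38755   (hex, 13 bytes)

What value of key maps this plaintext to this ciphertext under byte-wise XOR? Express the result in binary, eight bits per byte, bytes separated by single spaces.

Since enc = plaintext ⊕ key, XORing both sides with plaintext gives key = plaintext ⊕ enc.
byte 0: 72 ^ a2 = d0
byte 1: 65 ^ 73 = 16
byte 2: 62 ^ b5 = d7
byte 3: 6f ^ 5a = 35
byte 4: 6f ^ ae = c1
byte 5: 74 ^ 2e = 5a
byte 6: 20 ^ cf = ef
byte 7: 72 ^ af = dd
byte 8: 65 ^ 3b = 5e
byte 9: 70 ^ 16 = 66
byte 10: 6f ^ e3 = 8c
byte 11: 72 ^ 87 = f5
byte 12: 74 ^ 55 = 21

11010000 00010110 11010111 00110101 11000001 01011010 11101111 11011101 01011110 01100110 10001100 11110101 00100001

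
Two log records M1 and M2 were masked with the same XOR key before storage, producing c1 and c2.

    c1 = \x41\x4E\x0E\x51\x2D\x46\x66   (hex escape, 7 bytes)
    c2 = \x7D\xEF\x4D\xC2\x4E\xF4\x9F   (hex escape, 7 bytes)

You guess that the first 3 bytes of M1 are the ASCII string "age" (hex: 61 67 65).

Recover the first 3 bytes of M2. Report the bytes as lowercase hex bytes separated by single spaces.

5d c6 26

First, c1 ⊕ c2 = (M1 ⊕ K) ⊕ (M2 ⊕ K) = M1 ⊕ M2, so the key drops out. Then M2 = (M1 ⊕ M2) ⊕ M1 over the first 3 bytes.
byte 0: (41 xor 7d) xor 61 = 3c xor 61 = 5d
byte 1: (4e xor ef) xor 67 = a1 xor 67 = c6
byte 2: (0e xor 4d) xor 65 = 43 xor 65 = 26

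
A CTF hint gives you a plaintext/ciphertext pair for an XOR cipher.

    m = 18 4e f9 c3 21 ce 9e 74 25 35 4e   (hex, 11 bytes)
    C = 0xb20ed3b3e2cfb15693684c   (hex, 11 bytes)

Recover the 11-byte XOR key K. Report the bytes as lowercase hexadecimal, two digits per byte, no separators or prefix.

Since C = m ⊕ K, XORing both sides with m gives K = m ⊕ C.
18 ^ b2 = aa
4e ^ 0e = 40
f9 ^ d3 = 2a
c3 ^ b3 = 70
21 ^ e2 = c3
ce ^ cf = 01
9e ^ b1 = 2f
74 ^ 56 = 22
25 ^ 93 = b6
35 ^ 68 = 5d
4e ^ 4c = 02

aa402a70c3012f22b65d02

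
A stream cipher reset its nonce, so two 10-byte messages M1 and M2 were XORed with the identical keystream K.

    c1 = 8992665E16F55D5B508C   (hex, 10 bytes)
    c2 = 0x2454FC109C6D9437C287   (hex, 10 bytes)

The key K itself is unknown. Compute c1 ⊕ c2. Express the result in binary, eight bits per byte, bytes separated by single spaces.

10101101 11000110 10011010 01001110 10001010 10011000 11001001 01101100 10010010 00001011

c1 ⊕ c2 = (M1 ⊕ K) ⊕ (M2 ⊕ K) = M1 ⊕ M2 — the shared key cancels under XOR.
byte 0: 137 XOR  36 = 173
byte 1: 146 XOR  84 = 198
byte 2: 102 XOR 252 = 154
byte 3:  94 XOR  16 =  78
byte 4:  22 XOR 156 = 138
byte 5: 245 XOR 109 = 152
byte 6:  93 XOR 148 = 201
byte 7:  91 XOR  55 = 108
byte 8:  80 XOR 194 = 146
byte 9: 140 XOR 135 =  11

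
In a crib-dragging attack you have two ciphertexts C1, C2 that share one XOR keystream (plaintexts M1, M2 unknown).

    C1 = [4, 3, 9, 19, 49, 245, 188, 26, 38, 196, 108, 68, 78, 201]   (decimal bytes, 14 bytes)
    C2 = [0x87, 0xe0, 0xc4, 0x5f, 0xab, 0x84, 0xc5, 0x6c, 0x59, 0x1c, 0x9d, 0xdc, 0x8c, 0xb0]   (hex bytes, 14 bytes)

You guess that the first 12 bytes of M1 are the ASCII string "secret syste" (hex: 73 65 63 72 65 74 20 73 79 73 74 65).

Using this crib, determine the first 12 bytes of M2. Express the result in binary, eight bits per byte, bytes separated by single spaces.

11110000 10000110 10101110 00111110 11111111 00000101 01011001 00000101 00000110 10101011 10000101 11111101

First, C1 ⊕ C2 = (M1 ⊕ K) ⊕ (M2 ⊕ K) = M1 ⊕ M2, so the key drops out. Then M2 = (M1 ⊕ M2) ⊕ M1 over the first 12 bytes.
byte 0: (04 ^ 87) ^ 73 = 83 ^ 73 = f0
byte 1: (03 ^ e0) ^ 65 = e3 ^ 65 = 86
byte 2: (09 ^ c4) ^ 63 = cd ^ 63 = ae
byte 3: (13 ^ 5f) ^ 72 = 4c ^ 72 = 3e
byte 4: (31 ^ ab) ^ 65 = 9a ^ 65 = ff
byte 5: (f5 ^ 84) ^ 74 = 71 ^ 74 = 05
byte 6: (bc ^ c5) ^ 20 = 79 ^ 20 = 59
byte 7: (1a ^ 6c) ^ 73 = 76 ^ 73 = 05
byte 8: (26 ^ 59) ^ 79 = 7f ^ 79 = 06
byte 9: (c4 ^ 1c) ^ 73 = d8 ^ 73 = ab
byte 10: (6c ^ 9d) ^ 74 = f1 ^ 74 = 85
byte 11: (44 ^ dc) ^ 65 = 98 ^ 65 = fd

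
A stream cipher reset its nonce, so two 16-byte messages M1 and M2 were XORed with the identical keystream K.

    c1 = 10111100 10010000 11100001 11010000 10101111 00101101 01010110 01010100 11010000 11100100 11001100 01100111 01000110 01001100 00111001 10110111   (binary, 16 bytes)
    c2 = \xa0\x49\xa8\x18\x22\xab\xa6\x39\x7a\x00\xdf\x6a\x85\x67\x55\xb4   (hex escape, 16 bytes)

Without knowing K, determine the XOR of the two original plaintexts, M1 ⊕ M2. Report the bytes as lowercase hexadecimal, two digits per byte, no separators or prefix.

c1 ⊕ c2 = (M1 ⊕ K) ⊕ (M2 ⊕ K) = M1 ⊕ M2 — the shared key cancels under XOR.
byte 0: bc XOR a0 = 1c
byte 1: 90 XOR 49 = d9
byte 2: e1 XOR a8 = 49
byte 3: d0 XOR 18 = c8
byte 4: af XOR 22 = 8d
byte 5: 2d XOR ab = 86
byte 6: 56 XOR a6 = f0
byte 7: 54 XOR 39 = 6d
byte 8: d0 XOR 7a = aa
byte 9: e4 XOR 00 = e4
byte 10: cc XOR df = 13
byte 11: 67 XOR 6a = 0d
byte 12: 46 XOR 85 = c3
byte 13: 4c XOR 67 = 2b
byte 14: 39 XOR 55 = 6c
byte 15: b7 XOR b4 = 03

1cd949c88d86f06daae4130dc32b6c03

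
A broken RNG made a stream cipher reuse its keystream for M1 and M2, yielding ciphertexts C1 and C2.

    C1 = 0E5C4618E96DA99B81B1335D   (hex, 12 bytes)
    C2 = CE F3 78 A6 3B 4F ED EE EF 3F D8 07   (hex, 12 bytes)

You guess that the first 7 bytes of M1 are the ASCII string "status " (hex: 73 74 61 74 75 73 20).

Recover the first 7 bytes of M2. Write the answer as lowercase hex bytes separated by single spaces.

First, C1 ⊕ C2 = (M1 ⊕ K) ⊕ (M2 ⊕ K) = M1 ⊕ M2, so the key drops out. Then M2 = (M1 ⊕ M2) ⊕ M1 over the first 7 bytes.
byte 0: (0e xor ce) xor 73 = c0 xor 73 = b3
byte 1: (5c xor f3) xor 74 = af xor 74 = db
byte 2: (46 xor 78) xor 61 = 3e xor 61 = 5f
byte 3: (18 xor a6) xor 74 = be xor 74 = ca
byte 4: (e9 xor 3b) xor 75 = d2 xor 75 = a7
byte 5: (6d xor 4f) xor 73 = 22 xor 73 = 51
byte 6: (a9 xor ed) xor 20 = 44 xor 20 = 64

b3 db 5f ca a7 51 64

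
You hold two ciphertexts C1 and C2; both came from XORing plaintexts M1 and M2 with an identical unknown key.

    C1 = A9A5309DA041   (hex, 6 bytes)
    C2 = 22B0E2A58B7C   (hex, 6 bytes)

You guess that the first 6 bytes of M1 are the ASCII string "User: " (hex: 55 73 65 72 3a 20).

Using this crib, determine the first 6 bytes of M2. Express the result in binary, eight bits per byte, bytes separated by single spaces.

First, C1 ⊕ C2 = (M1 ⊕ K) ⊕ (M2 ⊕ K) = M1 ⊕ M2, so the key drops out. Then M2 = (M1 ⊕ M2) ⊕ M1 over the first 6 bytes.
byte 0: (a9 ^ 22) ^ 55 = 8b ^ 55 = de
byte 1: (a5 ^ b0) ^ 73 = 15 ^ 73 = 66
byte 2: (30 ^ e2) ^ 65 = d2 ^ 65 = b7
byte 3: (9d ^ a5) ^ 72 = 38 ^ 72 = 4a
byte 4: (a0 ^ 8b) ^ 3a = 2b ^ 3a = 11
byte 5: (41 ^ 7c) ^ 20 = 3d ^ 20 = 1d

11011110 01100110 10110111 01001010 00010001 00011101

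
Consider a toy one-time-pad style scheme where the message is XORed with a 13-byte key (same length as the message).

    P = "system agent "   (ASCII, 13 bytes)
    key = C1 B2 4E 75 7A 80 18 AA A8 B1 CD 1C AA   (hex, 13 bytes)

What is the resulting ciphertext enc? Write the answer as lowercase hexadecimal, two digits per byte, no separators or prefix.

XOR is its own inverse, so applying the key byte-wise gives the result directly.
73 ⊕ c1 = b2
79 ⊕ b2 = cb
73 ⊕ 4e = 3d
74 ⊕ 75 = 01
65 ⊕ 7a = 1f
6d ⊕ 80 = ed
20 ⊕ 18 = 38
61 ⊕ aa = cb
67 ⊕ a8 = cf
65 ⊕ b1 = d4
6e ⊕ cd = a3
74 ⊕ 1c = 68
20 ⊕ aa = 8a

b2cb3d011fed38cbcfd4a3688a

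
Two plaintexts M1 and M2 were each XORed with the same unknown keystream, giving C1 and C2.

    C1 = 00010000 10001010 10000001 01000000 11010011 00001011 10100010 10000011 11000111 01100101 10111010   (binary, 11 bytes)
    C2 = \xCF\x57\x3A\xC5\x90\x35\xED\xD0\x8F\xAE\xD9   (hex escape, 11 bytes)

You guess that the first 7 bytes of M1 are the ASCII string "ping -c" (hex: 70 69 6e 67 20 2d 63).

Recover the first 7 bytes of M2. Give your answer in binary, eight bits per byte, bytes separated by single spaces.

First, C1 ⊕ C2 = (M1 ⊕ K) ⊕ (M2 ⊕ K) = M1 ⊕ M2, so the key drops out. Then M2 = (M1 ⊕ M2) ⊕ M1 over the first 7 bytes.
byte 0: (10 XOR cf) XOR 70 = df XOR 70 = af
byte 1: (8a XOR 57) XOR 69 = dd XOR 69 = b4
byte 2: (81 XOR 3a) XOR 6e = bb XOR 6e = d5
byte 3: (40 XOR c5) XOR 67 = 85 XOR 67 = e2
byte 4: (d3 XOR 90) XOR 20 = 43 XOR 20 = 63
byte 5: (0b XOR 35) XOR 2d = 3e XOR 2d = 13
byte 6: (a2 XOR ed) XOR 63 = 4f XOR 63 = 2c

10101111 10110100 11010101 11100010 01100011 00010011 00101100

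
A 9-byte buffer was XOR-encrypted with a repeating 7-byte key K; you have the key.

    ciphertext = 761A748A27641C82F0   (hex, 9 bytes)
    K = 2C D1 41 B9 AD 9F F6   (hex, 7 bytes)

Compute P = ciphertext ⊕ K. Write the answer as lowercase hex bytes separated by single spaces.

The 7-byte key repeats, so the effective keystream is 2c d1 41 b9 ad 9f f6 2c d1.
byte 0: 76 ⊕ 2c = 5a
byte 1: 1a ⊕ d1 = cb
byte 2: 74 ⊕ 41 = 35
byte 3: 8a ⊕ b9 = 33
byte 4: 27 ⊕ ad = 8a
byte 5: 64 ⊕ 9f = fb
byte 6: 1c ⊕ f6 = ea
byte 7: 82 ⊕ 2c = ae
byte 8: f0 ⊕ d1 = 21

5a cb 35 33 8a fb ea ae 21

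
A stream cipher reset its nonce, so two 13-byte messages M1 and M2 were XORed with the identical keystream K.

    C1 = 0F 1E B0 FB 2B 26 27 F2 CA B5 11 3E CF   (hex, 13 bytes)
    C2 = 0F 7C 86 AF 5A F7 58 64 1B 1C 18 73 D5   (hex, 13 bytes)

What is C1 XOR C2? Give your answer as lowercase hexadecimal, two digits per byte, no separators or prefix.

0062365471d17f96d1a9094d1a

C1 ⊕ C2 = (M1 ⊕ K) ⊕ (M2 ⊕ K) = M1 ⊕ M2 — the shared key cancels under XOR.
0f ^ 0f = 00
1e ^ 7c = 62
b0 ^ 86 = 36
fb ^ af = 54
2b ^ 5a = 71
26 ^ f7 = d1
27 ^ 58 = 7f
f2 ^ 64 = 96
ca ^ 1b = d1
b5 ^ 1c = a9
11 ^ 18 = 09
3e ^ 73 = 4d
cf ^ d5 = 1a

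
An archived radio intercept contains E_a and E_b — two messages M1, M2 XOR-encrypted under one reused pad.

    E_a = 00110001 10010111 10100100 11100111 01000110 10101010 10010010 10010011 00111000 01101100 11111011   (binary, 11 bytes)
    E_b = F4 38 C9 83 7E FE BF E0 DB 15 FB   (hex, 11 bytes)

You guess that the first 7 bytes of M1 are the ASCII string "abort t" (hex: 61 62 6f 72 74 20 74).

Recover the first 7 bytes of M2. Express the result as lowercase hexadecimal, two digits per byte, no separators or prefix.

a4cd02164c7459

First, E_a ⊕ E_b = (M1 ⊕ K) ⊕ (M2 ⊕ K) = M1 ⊕ M2, so the key drops out. Then M2 = (M1 ⊕ M2) ⊕ M1 over the first 7 bytes.
byte 0: (31 XOR f4) XOR 61 = c5 XOR 61 = a4
byte 1: (97 XOR 38) XOR 62 = af XOR 62 = cd
byte 2: (a4 XOR c9) XOR 6f = 6d XOR 6f = 02
byte 3: (e7 XOR 83) XOR 72 = 64 XOR 72 = 16
byte 4: (46 XOR 7e) XOR 74 = 38 XOR 74 = 4c
byte 5: (aa XOR fe) XOR 20 = 54 XOR 20 = 74
byte 6: (92 XOR bf) XOR 74 = 2d XOR 74 = 59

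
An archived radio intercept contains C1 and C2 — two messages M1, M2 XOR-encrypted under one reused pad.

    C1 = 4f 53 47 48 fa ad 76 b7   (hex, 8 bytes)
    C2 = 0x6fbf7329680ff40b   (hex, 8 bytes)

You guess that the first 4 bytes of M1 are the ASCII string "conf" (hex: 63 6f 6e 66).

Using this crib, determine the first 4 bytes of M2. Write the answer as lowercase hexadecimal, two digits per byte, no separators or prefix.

First, C1 ⊕ C2 = (M1 ⊕ K) ⊕ (M2 ⊕ K) = M1 ⊕ M2, so the key drops out. Then M2 = (M1 ⊕ M2) ⊕ M1 over the first 4 bytes.
byte 0: (4f ^ 6f) ^ 63 = 20 ^ 63 = 43
byte 1: (53 ^ bf) ^ 6f = ec ^ 6f = 83
byte 2: (47 ^ 73) ^ 6e = 34 ^ 6e = 5a
byte 3: (48 ^ 29) ^ 66 = 61 ^ 66 = 07

43835a07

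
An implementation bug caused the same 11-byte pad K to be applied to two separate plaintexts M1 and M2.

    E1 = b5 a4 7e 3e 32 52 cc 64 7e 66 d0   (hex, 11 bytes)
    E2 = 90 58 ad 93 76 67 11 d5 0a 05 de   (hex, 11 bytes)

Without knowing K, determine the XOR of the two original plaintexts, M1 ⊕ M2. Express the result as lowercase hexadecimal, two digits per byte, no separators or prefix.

E1 ⊕ E2 = (M1 ⊕ K) ⊕ (M2 ⊕ K) = M1 ⊕ M2 — the shared key cancels under XOR.
byte 0: b5 XOR 90 = 25
byte 1: a4 XOR 58 = fc
byte 2: 7e XOR ad = d3
byte 3: 3e XOR 93 = ad
byte 4: 32 XOR 76 = 44
byte 5: 52 XOR 67 = 35
byte 6: cc XOR 11 = dd
byte 7: 64 XOR d5 = b1
byte 8: 7e XOR 0a = 74
byte 9: 66 XOR 05 = 63
byte 10: d0 XOR de = 0e

25fcd3ad4435ddb174630e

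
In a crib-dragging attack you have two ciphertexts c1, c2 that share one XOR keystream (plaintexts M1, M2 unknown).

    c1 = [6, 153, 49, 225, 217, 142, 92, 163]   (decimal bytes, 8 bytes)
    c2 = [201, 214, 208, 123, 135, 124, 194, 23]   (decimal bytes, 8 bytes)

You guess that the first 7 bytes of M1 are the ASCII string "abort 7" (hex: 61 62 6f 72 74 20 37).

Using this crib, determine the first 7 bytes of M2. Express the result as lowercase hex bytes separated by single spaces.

First, c1 ⊕ c2 = (M1 ⊕ K) ⊕ (M2 ⊕ K) = M1 ⊕ M2, so the key drops out. Then M2 = (M1 ⊕ M2) ⊕ M1 over the first 7 bytes.
byte 0: (06 XOR c9) XOR 61 = cf XOR 61 = ae
byte 1: (99 XOR d6) XOR 62 = 4f XOR 62 = 2d
byte 2: (31 XOR d0) XOR 6f = e1 XOR 6f = 8e
byte 3: (e1 XOR 7b) XOR 72 = 9a XOR 72 = e8
byte 4: (d9 XOR 87) XOR 74 = 5e XOR 74 = 2a
byte 5: (8e XOR 7c) XOR 20 = f2 XOR 20 = d2
byte 6: (5c XOR c2) XOR 37 = 9e XOR 37 = a9

ae 2d 8e e8 2a d2 a9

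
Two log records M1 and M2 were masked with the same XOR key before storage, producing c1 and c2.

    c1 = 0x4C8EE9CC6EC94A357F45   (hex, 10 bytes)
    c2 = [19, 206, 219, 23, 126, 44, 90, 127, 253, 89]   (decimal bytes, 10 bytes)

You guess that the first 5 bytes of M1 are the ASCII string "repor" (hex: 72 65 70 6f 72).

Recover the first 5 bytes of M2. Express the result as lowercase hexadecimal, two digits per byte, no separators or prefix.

First, c1 ⊕ c2 = (M1 ⊕ K) ⊕ (M2 ⊕ K) = M1 ⊕ M2, so the key drops out. Then M2 = (M1 ⊕ M2) ⊕ M1 over the first 5 bytes.
byte 0: (4c ^ 13) ^ 72 = 5f ^ 72 = 2d
byte 1: (8e ^ ce) ^ 65 = 40 ^ 65 = 25
byte 2: (e9 ^ db) ^ 70 = 32 ^ 70 = 42
byte 3: (cc ^ 17) ^ 6f = db ^ 6f = b4
byte 4: (6e ^ 7e) ^ 72 = 10 ^ 72 = 62

2d2542b462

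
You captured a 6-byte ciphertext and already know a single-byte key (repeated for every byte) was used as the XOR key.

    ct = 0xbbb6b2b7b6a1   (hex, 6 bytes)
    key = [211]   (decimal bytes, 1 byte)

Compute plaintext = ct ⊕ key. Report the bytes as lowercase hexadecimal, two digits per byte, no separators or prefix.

686561646572

The 1-byte key repeats, so the effective keystream is d3 d3 d3 d3 d3 d3.
byte 0: 10111011 ^ 11010011 = 01101000
byte 1: 10110110 ^ 11010011 = 01100101
byte 2: 10110010 ^ 11010011 = 01100001
byte 3: 10110111 ^ 11010011 = 01100100
byte 4: 10110110 ^ 11010011 = 01100101
byte 5: 10100001 ^ 11010011 = 01110010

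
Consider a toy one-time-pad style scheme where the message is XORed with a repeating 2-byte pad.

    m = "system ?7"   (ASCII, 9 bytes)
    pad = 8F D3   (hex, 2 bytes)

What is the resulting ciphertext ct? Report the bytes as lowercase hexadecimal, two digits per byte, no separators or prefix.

The 2-byte key repeats, so the effective keystream is 8f d3 8f d3 8f d3 8f d3 8f.
byte 0: 01110011 XOR 10001111 = 11111100
byte 1: 01111001 XOR 11010011 = 10101010
byte 2: 01110011 XOR 10001111 = 11111100
byte 3: 01110100 XOR 11010011 = 10100111
byte 4: 01100101 XOR 10001111 = 11101010
byte 5: 01101101 XOR 11010011 = 10111110
byte 6: 00100000 XOR 10001111 = 10101111
byte 7: 00111111 XOR 11010011 = 11101100
byte 8: 00110111 XOR 10001111 = 10111000

fcaafca7eabeafecb8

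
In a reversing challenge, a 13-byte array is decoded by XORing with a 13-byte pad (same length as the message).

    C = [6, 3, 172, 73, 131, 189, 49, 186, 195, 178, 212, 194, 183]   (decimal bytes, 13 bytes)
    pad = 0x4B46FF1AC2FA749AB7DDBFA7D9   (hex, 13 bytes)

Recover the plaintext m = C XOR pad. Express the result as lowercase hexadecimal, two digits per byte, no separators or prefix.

4d45535341474520746f6b656e

XOR is its own inverse, so applying the key byte-wise gives the result directly.
byte 0: 00000110 XOR 01001011 = 01001101
byte 1: 00000011 XOR 01000110 = 01000101
byte 2: 10101100 XOR 11111111 = 01010011
byte 3: 01001001 XOR 00011010 = 01010011
byte 4: 10000011 XOR 11000010 = 01000001
byte 5: 10111101 XOR 11111010 = 01000111
byte 6: 00110001 XOR 01110100 = 01000101
byte 7: 10111010 XOR 10011010 = 00100000
byte 8: 11000011 XOR 10110111 = 01110100
byte 9: 10110010 XOR 11011101 = 01101111
byte 10: 11010100 XOR 10111111 = 01101011
byte 11: 11000010 XOR 10100111 = 01100101
byte 12: 10110111 XOR 11011001 = 01101110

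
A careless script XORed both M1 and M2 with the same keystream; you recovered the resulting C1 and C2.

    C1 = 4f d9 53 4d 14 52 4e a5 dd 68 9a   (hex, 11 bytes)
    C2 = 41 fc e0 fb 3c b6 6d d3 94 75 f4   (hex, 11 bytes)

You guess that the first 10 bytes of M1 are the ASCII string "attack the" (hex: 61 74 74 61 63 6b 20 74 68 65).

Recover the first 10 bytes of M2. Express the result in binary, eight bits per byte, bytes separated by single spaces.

First, C1 ⊕ C2 = (M1 ⊕ K) ⊕ (M2 ⊕ K) = M1 ⊕ M2, so the key drops out. Then M2 = (M1 ⊕ M2) ⊕ M1 over the first 10 bytes.
byte 0: (4f ^ 41) ^ 61 = 0e ^ 61 = 6f
byte 1: (d9 ^ fc) ^ 74 = 25 ^ 74 = 51
byte 2: (53 ^ e0) ^ 74 = b3 ^ 74 = c7
byte 3: (4d ^ fb) ^ 61 = b6 ^ 61 = d7
byte 4: (14 ^ 3c) ^ 63 = 28 ^ 63 = 4b
byte 5: (52 ^ b6) ^ 6b = e4 ^ 6b = 8f
byte 6: (4e ^ 6d) ^ 20 = 23 ^ 20 = 03
byte 7: (a5 ^ d3) ^ 74 = 76 ^ 74 = 02
byte 8: (dd ^ 94) ^ 68 = 49 ^ 68 = 21
byte 9: (68 ^ 75) ^ 65 = 1d ^ 65 = 78

01101111 01010001 11000111 11010111 01001011 10001111 00000011 00000010 00100001 01111000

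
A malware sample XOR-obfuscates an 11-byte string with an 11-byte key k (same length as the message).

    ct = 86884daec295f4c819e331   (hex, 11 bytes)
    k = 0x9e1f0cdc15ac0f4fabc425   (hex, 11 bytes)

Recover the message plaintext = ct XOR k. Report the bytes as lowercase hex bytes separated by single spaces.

18 97 41 72 d7 39 fb 87 b2 27 14

10000110 ^ 10011110 = 00011000
10001000 ^ 00011111 = 10010111
01001101 ^ 00001100 = 01000001
10101110 ^ 11011100 = 01110010
11000010 ^ 00010101 = 11010111
10010101 ^ 10101100 = 00111001
11110100 ^ 00001111 = 11111011
11001000 ^ 01001111 = 10000111
00011001 ^ 10101011 = 10110010
11100011 ^ 11000100 = 00100111
00110001 ^ 00100101 = 00010100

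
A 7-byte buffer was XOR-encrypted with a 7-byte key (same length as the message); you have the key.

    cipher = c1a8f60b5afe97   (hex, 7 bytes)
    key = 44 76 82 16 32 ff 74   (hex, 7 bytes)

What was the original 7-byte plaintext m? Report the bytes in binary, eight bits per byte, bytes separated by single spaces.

byte 0: c1 xor 44 = 85
byte 1: a8 xor 76 = de
byte 2: f6 xor 82 = 74
byte 3: 0b xor 16 = 1d
byte 4: 5a xor 32 = 68
byte 5: fe xor ff = 01
byte 6: 97 xor 74 = e3

10000101 11011110 01110100 00011101 01101000 00000001 11100011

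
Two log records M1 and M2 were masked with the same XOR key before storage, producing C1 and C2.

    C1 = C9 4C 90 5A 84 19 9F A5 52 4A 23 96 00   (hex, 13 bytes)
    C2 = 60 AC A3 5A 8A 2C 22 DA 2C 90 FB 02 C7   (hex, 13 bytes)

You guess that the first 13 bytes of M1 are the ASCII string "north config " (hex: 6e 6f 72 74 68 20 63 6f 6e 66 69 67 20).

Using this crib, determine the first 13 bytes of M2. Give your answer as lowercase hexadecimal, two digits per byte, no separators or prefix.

First, C1 ⊕ C2 = (M1 ⊕ K) ⊕ (M2 ⊕ K) = M1 ⊕ M2, so the key drops out. Then M2 = (M1 ⊕ M2) ⊕ M1 over the first 13 bytes.
byte 0: (c9 ^ 60) ^ 6e = a9 ^ 6e = c7
byte 1: (4c ^ ac) ^ 6f = e0 ^ 6f = 8f
byte 2: (90 ^ a3) ^ 72 = 33 ^ 72 = 41
byte 3: (5a ^ 5a) ^ 74 = 00 ^ 74 = 74
byte 4: (84 ^ 8a) ^ 68 = 0e ^ 68 = 66
byte 5: (19 ^ 2c) ^ 20 = 35 ^ 20 = 15
byte 6: (9f ^ 22) ^ 63 = bd ^ 63 = de
byte 7: (a5 ^ da) ^ 6f = 7f ^ 6f = 10
byte 8: (52 ^ 2c) ^ 6e = 7e ^ 6e = 10
byte 9: (4a ^ 90) ^ 66 = da ^ 66 = bc
byte 10: (23 ^ fb) ^ 69 = d8 ^ 69 = b1
byte 11: (96 ^ 02) ^ 67 = 94 ^ 67 = f3
byte 12: (00 ^ c7) ^ 20 = c7 ^ 20 = e7

c78f41746615de1010bcb1f3e7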